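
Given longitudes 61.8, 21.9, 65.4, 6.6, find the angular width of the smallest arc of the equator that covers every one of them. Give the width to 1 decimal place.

Sort the longitudes: +6.6°, +21.9°, +61.8°, +65.4°.
Eastward gaps between consecutive values (wrapping around): 15.3°, 39.9°, 3.6°, 301.2°.
Largest gap = 301.2° ⇒ minimal covering band is its complement: 360° − 301.2° = 58.8°.
Band runs from +6.6° eastward to +65.4°.

58.8°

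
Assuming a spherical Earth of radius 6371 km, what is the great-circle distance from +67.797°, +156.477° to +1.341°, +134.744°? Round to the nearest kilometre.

Δλ = 134.744 − 156.477 = -21.733°.
Δφ = 1.341 − 67.797 = -66.456°.
a = sin²(Δφ/2) + cos φ₁ · cos φ₂ · sin²(Δλ/2) = 0.313700.
c = 2·atan2(√a, √(1−a)) = 1.18899 rad → d = 6371·c ≈ 7575.04 km.

7575 km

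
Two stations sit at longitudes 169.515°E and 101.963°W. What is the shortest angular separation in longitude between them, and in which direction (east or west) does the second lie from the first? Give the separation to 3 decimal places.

88.522° east

Raw difference: -101.963 − 169.515 = -271.478°.
Normalise into (−180°, 180°]: -271.478° + 360° = 88.522°.
Positive ⇒ the second point lies to the east; separation 88.522°.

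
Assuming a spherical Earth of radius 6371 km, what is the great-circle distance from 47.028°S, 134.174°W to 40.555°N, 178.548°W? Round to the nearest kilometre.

10681 km

Δλ = -178.548 − -134.174 = -44.374°.
Δφ = 40.555 − -47.028 = 87.583°.
a = sin²(Δφ/2) + cos φ₁ · cos φ₂ · sin²(Δλ/2) = 0.552769.
c = 2·atan2(√a, √(1−a)) = 1.67653 rad → d = 6371·c ≈ 10681.18 km.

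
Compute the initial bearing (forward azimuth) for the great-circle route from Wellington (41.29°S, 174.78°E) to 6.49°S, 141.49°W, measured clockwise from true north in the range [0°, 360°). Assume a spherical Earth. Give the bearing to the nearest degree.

60°

Δλ = -141.49 − 174.78 = -316.27°; wrapped into (−180°, 180°]: 43.73°.
θ = atan2( sin Δλ · cos φ₂ , cos φ₁ · sin φ₂ − sin φ₁ · cos φ₂ · cos Δλ )
  = atan2(0.68683, 0.38884) = 60.484° → normalised to [0°, 360°): 60.484°.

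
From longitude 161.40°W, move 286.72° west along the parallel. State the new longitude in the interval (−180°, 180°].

Start at -161.40°; shift −286.72° → -448.12°.
-448.12° lies outside (−180°, 180°]; add 360° → -88.12°.

88.12°W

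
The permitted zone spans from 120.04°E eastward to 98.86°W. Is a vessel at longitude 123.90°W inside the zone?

Band width going east from +120.04° to -98.86°: ((-98.86 − 120.04) mod 360) = 141.10°.
Offset of -123.90° east of the west edge: ((-123.90 − 120.04) mod 360) = 116.06°.
116.06° ≤ 141.10° ⇒ inside.

Yes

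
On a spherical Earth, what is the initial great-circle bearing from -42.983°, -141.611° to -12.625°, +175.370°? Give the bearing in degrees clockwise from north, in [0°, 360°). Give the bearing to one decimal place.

Δλ = 175.370 − -141.611 = 316.981°; wrapped into (−180°, 180°]: -43.019°.
θ = atan2( sin Δλ · cos φ₂ , cos φ₁ · sin φ₂ − sin φ₁ · cos φ₂ · cos Δλ )
  = atan2(-0.66575, 0.32652) = -63.874° → normalised to [0°, 360°): 296.126°.

296.1°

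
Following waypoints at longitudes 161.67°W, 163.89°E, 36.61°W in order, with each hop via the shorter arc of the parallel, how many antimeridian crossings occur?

Leg 1: -161.67° → +163.89°, shortest Δλ = -34.44° (west) — crosses 180°.
Leg 2: +163.89° → -36.61°, shortest Δλ = 159.5° (east) — crosses 180°.
Total crossings: 2.

2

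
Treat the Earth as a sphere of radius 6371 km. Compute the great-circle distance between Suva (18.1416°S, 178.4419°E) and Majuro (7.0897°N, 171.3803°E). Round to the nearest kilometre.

2911 km

Δλ = 171.3803 − 178.4419 = -7.0616°.
Δφ = 7.0897 − -18.1416 = 25.2313°.
a = sin²(Δφ/2) + cos φ₁ · cos φ₂ · sin²(Δλ/2) = 0.051279.
c = 2·atan2(√a, √(1−a)) = 0.45686 rad → d = 6371·c ≈ 2910.67 km.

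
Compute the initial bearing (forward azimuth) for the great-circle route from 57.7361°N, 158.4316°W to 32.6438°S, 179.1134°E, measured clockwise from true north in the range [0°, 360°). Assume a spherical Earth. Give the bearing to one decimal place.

Δλ = 179.1134 − -158.4316 = 337.5450°; wrapped into (−180°, 180°]: -22.4550°.
θ = atan2( sin Δλ · cos φ₂ , cos φ₁ · sin φ₂ − sin φ₁ · cos φ₂ · cos Δλ )
  = atan2(-0.32162, -0.94599) = -161.223° → normalised to [0°, 360°): 198.777°.

198.8°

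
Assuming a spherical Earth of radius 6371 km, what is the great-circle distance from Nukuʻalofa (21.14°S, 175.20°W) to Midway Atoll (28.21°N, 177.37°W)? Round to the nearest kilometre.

5492 km

Δλ = -177.37 − -175.20 = -2.17°.
Δφ = 28.21 − -21.14 = 49.35°.
a = sin²(Δφ/2) + cos φ₁ · cos φ₂ · sin²(Δλ/2) = 0.174576.
c = 2·atan2(√a, √(1−a)) = 0.86210 rad → d = 6371·c ≈ 5492.42 km.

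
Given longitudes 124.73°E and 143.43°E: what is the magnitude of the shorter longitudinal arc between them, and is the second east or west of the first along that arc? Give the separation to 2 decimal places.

Raw difference: 143.43 − 124.73 = 18.7°.
Normalise into (−180°, 180°]: 18.7° stays 18.7°.
Positive ⇒ the second point lies to the east; separation 18.70°.

18.70° east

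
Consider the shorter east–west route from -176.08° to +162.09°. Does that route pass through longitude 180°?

Naïve |162.09 − -176.08| = 338.17° > 180°, so the shorter arc goes the other way round — across 180°.
Signed shortest Δλ = ((162.09 − -176.08 + 180) mod 360) − 180 = -21.83°.
Going west by 21.83° from -176.08° passes through 180° before reaching +162.09°.

Yes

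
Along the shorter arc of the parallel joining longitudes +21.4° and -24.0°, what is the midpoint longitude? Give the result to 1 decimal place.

-1.3°

Signed shortest Δλ from +21.4° to -24.0° is -45.4°.
Midpoint longitude = +21.4° + (-45.4°)/2 = +21.4° − 22.7° = -1.3°.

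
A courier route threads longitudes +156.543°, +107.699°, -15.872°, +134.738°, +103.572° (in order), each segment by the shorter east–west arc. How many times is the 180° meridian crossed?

0

Leg 1: +156.543° → +107.699°, shortest Δλ = -48.844° (west) — does not cross 180°.
Leg 2: +107.699° → -15.872°, shortest Δλ = -123.571° (west) — does not cross 180°.
Leg 3: -15.872° → +134.738°, shortest Δλ = 150.61° (east) — does not cross 180°.
Leg 4: +134.738° → +103.572°, shortest Δλ = -31.166° (west) — does not cross 180°.
Total crossings: 0.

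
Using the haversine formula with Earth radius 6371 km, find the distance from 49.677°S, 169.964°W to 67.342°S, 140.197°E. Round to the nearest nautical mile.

Δλ = 140.197 − -169.964 = 310.161°; wrapped into (−180°, 180°]: -49.839°.
Δφ = -67.342 − -49.677 = -17.665°.
a = sin²(Δφ/2) + cos φ₁ · cos φ₂ · sin²(Δλ/2) = 0.067832.
c = 2·atan2(√a, √(1−a)) = 0.52697 rad → d = 6371·c ≈ 3357.30 km ≈ 1812.80 nmi.

1813 nmi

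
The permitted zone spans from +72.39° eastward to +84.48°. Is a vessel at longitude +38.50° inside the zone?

No

Band width going east from +72.39° to +84.48°: ((84.48 − 72.39) mod 360) = 12.09°.
Offset of +38.50° east of the west edge: ((38.50 − 72.39) mod 360) = 326.11°.
326.11° > 12.09° ⇒ outside.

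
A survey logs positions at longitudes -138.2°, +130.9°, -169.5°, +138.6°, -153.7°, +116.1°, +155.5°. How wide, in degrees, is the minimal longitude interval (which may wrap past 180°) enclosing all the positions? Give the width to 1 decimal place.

Sort the longitudes: -169.5°, -153.7°, -138.2°, +116.1°, +130.9°, +138.6°, +155.5°.
Eastward gaps between consecutive values (wrapping around): 15.8°, 15.5°, 254.3°, 14.8°, 7.7°, 16.9°, 35.0°.
Largest gap = 254.3° ⇒ minimal covering band is its complement: 360° − 254.3° = 105.7°.
Band runs from +116.1° eastward to -138.2°, crossing the antimeridian.

105.7°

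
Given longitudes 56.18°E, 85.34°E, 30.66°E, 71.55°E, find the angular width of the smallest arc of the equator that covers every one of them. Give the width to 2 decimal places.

Sort the longitudes: +30.66°, +56.18°, +71.55°, +85.34°.
Eastward gaps between consecutive values (wrapping around): 25.52°, 15.37°, 13.79°, 305.32°.
Largest gap = 305.32° ⇒ minimal covering band is its complement: 360° − 305.32° = 54.68°.
Band runs from +30.66° eastward to +85.34°.

54.68°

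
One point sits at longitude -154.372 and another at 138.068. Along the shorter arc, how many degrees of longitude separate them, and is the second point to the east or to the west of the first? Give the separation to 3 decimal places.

Raw difference: 138.068 − -154.372 = 292.44°.
Normalise into (−180°, 180°]: 292.44° − 360° = -67.56°.
Negative ⇒ the second point lies to the west; separation 67.560°.

67.560° west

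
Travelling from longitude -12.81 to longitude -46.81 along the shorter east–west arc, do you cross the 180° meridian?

No

Signed shortest Δλ = ((-46.81 − -12.81 + 180) mod 360) − 180 = -34.0°.
Going west by 34.0° from -12.81° reaches -46.81° without touching 180°.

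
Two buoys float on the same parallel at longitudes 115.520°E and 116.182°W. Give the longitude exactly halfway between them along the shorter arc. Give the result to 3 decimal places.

Signed shortest Δλ from +115.520° to -116.182° is +128.298°.
Midpoint longitude = +115.520° + (+128.298°)/2 = +115.520° + 64.149° = +179.669°.
(The naïve average (+115.520 + -116.182)/2 = -0.331° is on the wrong side of the globe.)

179.669°E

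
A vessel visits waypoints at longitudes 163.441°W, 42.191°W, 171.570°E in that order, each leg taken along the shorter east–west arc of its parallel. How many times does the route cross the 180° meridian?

Leg 1: -163.441° → -42.191°, shortest Δλ = 121.25° (east) — does not cross 180°.
Leg 2: -42.191° → +171.570°, shortest Δλ = -146.239° (west) — crosses 180°.
Total crossings: 1.

1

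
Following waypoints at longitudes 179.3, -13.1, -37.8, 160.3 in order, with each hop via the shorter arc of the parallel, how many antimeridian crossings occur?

Leg 1: +179.3° → -13.1°, shortest Δλ = 167.6° (east) — crosses 180°.
Leg 2: -13.1° → -37.8°, shortest Δλ = -24.7° (west) — does not cross 180°.
Leg 3: -37.8° → +160.3°, shortest Δλ = -161.9° (west) — crosses 180°.
Total crossings: 2.

2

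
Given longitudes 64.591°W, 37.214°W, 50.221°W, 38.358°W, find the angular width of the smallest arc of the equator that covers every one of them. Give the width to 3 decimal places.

27.377°

Sort the longitudes: -64.591°, -50.221°, -38.358°, -37.214°.
Eastward gaps between consecutive values (wrapping around): 14.370°, 11.863°, 1.144°, 332.623°.
Largest gap = 332.623° ⇒ minimal covering band is its complement: 360° − 332.623° = 27.377°.
Band runs from -64.591° eastward to -37.214°.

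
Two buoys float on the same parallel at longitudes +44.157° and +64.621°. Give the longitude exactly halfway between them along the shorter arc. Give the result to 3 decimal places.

Signed shortest Δλ from +44.157° to +64.621° is +20.464°.
Midpoint longitude = +44.157° + (+20.464°)/2 = +44.157° + 10.232° = +54.389°.

+54.389°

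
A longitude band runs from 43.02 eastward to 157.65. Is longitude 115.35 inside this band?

Yes

Band width going east from +43.02° to +157.65°: ((157.65 − 43.02) mod 360) = 114.63°.
Offset of +115.35° east of the west edge: ((115.35 − 43.02) mod 360) = 72.33°.
72.33° ≤ 114.63° ⇒ inside.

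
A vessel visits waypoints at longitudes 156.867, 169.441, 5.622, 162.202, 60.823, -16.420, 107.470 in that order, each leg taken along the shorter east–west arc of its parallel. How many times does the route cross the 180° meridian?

Leg 1: +156.867° → +169.441°, shortest Δλ = 12.574° (east) — does not cross 180°.
Leg 2: +169.441° → +5.622°, shortest Δλ = -163.819° (west) — does not cross 180°.
Leg 3: +5.622° → +162.202°, shortest Δλ = 156.58° (east) — does not cross 180°.
Leg 4: +162.202° → +60.823°, shortest Δλ = -101.379° (west) — does not cross 180°.
Leg 5: +60.823° → -16.420°, shortest Δλ = -77.243° (west) — does not cross 180°.
Leg 6: -16.420° → +107.470°, shortest Δλ = 123.89° (east) — does not cross 180°.
Total crossings: 0.

0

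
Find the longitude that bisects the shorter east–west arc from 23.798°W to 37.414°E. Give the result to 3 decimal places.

6.808°E

Signed shortest Δλ from -23.798° to +37.414° is +61.212°.
Midpoint longitude = -23.798° + (+61.212°)/2 = -23.798° + 30.606° = +6.808°.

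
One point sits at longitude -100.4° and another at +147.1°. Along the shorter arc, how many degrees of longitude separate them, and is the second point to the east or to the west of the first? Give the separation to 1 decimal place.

Raw difference: 147.1 − -100.4 = 247.5°.
Normalise into (−180°, 180°]: 247.5° − 360° = -112.5°.
Negative ⇒ the second point lies to the west; separation 112.5°.

112.5° west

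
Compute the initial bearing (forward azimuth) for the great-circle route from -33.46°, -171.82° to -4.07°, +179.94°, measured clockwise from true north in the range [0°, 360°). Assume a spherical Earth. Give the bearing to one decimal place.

Δλ = 179.94 − -171.82 = 351.76°; wrapped into (−180°, 180°]: -8.24°.
θ = atan2( sin Δλ · cos φ₂ , cos φ₁ · sin φ₂ − sin φ₁ · cos φ₂ · cos Δλ )
  = atan2(-0.14296, 0.48507) = -16.421° → normalised to [0°, 360°): 343.579°.

343.6°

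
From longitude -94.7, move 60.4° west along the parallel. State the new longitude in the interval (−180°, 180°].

Start at -94.7°; shift −60.4° → -155.1°.
-155.1° already lies in (−180°, 180°].

-155.1°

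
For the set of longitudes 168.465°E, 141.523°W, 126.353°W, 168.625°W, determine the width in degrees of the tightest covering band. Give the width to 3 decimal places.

Sort the longitudes: -168.625°, -141.523°, -126.353°, +168.465°.
Eastward gaps between consecutive values (wrapping around): 27.102°, 15.170°, 294.818°, 22.910°.
Largest gap = 294.818° ⇒ minimal covering band is its complement: 360° − 294.818° = 65.182°.
Band runs from +168.465° eastward to -126.353°, crossing the antimeridian.

65.182°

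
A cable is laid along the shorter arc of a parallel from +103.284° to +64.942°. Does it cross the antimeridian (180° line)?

No

Signed shortest Δλ = ((64.942 − 103.284 + 180) mod 360) − 180 = -38.342°.
Going west by 38.342° from +103.284° reaches +64.942° without touching 180°.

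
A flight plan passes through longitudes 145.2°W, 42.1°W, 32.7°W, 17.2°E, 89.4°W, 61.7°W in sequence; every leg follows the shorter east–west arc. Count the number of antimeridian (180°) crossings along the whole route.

Leg 1: -145.2° → -42.1°, shortest Δλ = 103.1° (east) — does not cross 180°.
Leg 2: -42.1° → -32.7°, shortest Δλ = 9.4° (east) — does not cross 180°.
Leg 3: -32.7° → +17.2°, shortest Δλ = 49.9° (east) — does not cross 180°.
Leg 4: +17.2° → -89.4°, shortest Δλ = -106.6° (west) — does not cross 180°.
Leg 5: -89.4° → -61.7°, shortest Δλ = 27.7° (east) — does not cross 180°.
Total crossings: 0.

0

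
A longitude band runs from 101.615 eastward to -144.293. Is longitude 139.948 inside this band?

Band width going east from +101.615° to -144.293°: ((-144.293 − 101.615) mod 360) = 114.092°.
Offset of +139.948° east of the west edge: ((139.948 − 101.615) mod 360) = 38.333°.
38.333° ≤ 114.092° ⇒ inside.

Yes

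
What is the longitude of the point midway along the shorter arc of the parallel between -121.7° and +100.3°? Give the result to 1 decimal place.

+169.3°

Signed shortest Δλ from -121.7° to +100.3° is -138.0°.
Midpoint longitude = -121.7° + (-138.0°)/2 = -121.7° − 69.0° = -190.7°.
Normalise into (−180°, 180°]: +169.3°.
(The naïve average (-121.7 + +100.3)/2 = -10.7° is on the wrong side of the globe.)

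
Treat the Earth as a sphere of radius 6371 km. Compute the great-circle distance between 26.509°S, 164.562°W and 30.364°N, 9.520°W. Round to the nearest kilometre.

Δλ = -9.520 − -164.562 = 155.042°.
Δφ = 30.364 − -26.509 = 56.873°.
a = sin²(Δφ/2) + cos φ₁ · cos φ₂ · sin²(Δλ/2) = 0.962818.
c = 2·atan2(√a, √(1−a)) = 2.75351 rad → d = 6371·c ≈ 17542.59 km.

17543 km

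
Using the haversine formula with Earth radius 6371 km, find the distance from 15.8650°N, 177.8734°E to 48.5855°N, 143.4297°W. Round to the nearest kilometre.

Δλ = -143.4297 − 177.8734 = -321.3031°; wrapped into (−180°, 180°]: 38.6969°.
Δφ = 48.5855 − 15.8650 = 32.7205°.
a = sin²(Δφ/2) + cos φ₁ · cos φ₂ · sin²(Δλ/2) = 0.149187.
c = 2·atan2(√a, √(1−a)) = 0.79312 rad → d = 6371·c ≈ 5052.96 km.

5053 km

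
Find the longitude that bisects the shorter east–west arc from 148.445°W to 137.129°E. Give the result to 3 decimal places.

174.342°E

Signed shortest Δλ from -148.445° to +137.129° is -74.426°.
Midpoint longitude = -148.445° + (-74.426°)/2 = -148.445° − 37.213° = -185.658°.
Normalise into (−180°, 180°]: +174.342°.
(The naïve average (-148.445 + +137.129)/2 = -5.658° is on the wrong side of the globe.)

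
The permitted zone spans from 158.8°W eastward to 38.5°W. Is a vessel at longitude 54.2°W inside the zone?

Band width going east from -158.8° to -38.5°: ((-38.5 − -158.8) mod 360) = 120.3°.
Offset of -54.2° east of the west edge: ((-54.2 − -158.8) mod 360) = 104.6°.
104.6° ≤ 120.3° ⇒ inside.

Yes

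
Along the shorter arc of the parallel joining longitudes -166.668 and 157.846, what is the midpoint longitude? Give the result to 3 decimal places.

Signed shortest Δλ from -166.668° to +157.846° is -35.486°.
Midpoint longitude = -166.668° + (-35.486°)/2 = -166.668° − 17.743° = -184.411°.
Normalise into (−180°, 180°]: +175.589°.
(The naïve average (-166.668 + +157.846)/2 = -4.411° is on the wrong side of the globe.)

+175.589°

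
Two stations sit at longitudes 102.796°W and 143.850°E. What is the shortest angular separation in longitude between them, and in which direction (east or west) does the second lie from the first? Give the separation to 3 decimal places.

Raw difference: 143.850 − -102.796 = 246.646°.
Normalise into (−180°, 180°]: 246.646° − 360° = -113.354°.
Negative ⇒ the second point lies to the west; separation 113.354°.

113.354° west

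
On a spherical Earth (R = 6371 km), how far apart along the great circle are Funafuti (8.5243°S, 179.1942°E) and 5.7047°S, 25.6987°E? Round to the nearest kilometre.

16678 km

Δλ = 25.6987 − 179.1942 = -153.4955°.
Δφ = -5.7047 − -8.5243 = 2.8196°.
a = sin²(Δφ/2) + cos φ₁ · cos φ₂ · sin²(Δλ/2) = 0.932948.
c = 2·atan2(√a, √(1−a)) = 2.61774 rad → d = 6371·c ≈ 16677.59 km.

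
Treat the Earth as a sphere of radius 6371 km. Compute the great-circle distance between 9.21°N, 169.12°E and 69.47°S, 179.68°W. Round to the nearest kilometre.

8792 km

Δλ = -179.68 − 169.12 = -348.80°; wrapped into (−180°, 180°]: 11.20°.
Δφ = -69.47 − 9.21 = -78.68°.
a = sin²(Δφ/2) + cos φ₁ · cos φ₂ · sin²(Δλ/2) = 0.405152.
c = 2·atan2(√a, √(1−a)) = 1.37994 rad → d = 6371·c ≈ 8791.62 km.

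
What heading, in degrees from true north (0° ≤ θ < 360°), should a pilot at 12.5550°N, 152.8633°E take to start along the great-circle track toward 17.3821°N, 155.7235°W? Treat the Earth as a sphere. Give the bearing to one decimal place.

Δλ = -155.7235 − 152.8633 = -308.5868°; wrapped into (−180°, 180°]: 51.4132°.
θ = atan2( sin Δλ · cos φ₂ , cos φ₁ · sin φ₂ − sin φ₁ · cos φ₂ · cos Δλ )
  = atan2(0.74597, 0.16221) = 77.732° → normalised to [0°, 360°): 77.732°.

77.7°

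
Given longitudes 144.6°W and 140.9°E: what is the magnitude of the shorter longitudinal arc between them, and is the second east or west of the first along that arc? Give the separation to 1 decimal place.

Raw difference: 140.9 − -144.6 = 285.5°.
Normalise into (−180°, 180°]: 285.5° − 360° = -74.5°.
Negative ⇒ the second point lies to the west; separation 74.5°.

74.5° west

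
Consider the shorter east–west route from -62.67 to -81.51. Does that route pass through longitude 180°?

No

Signed shortest Δλ = ((-81.51 − -62.67 + 180) mod 360) − 180 = -18.84°.
Going west by 18.84° from -62.67° reaches -81.51° without touching 180°.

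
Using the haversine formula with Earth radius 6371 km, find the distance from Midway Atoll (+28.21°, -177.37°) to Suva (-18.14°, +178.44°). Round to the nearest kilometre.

5174 km

Δλ = 178.44 − -177.37 = 355.81°; wrapped into (−180°, 180°]: -4.19°.
Δφ = -18.14 − 28.21 = -46.35°.
a = sin²(Δφ/2) + cos φ₁ · cos φ₂ · sin²(Δλ/2) = 0.155993.
c = 2·atan2(√a, √(1−a)) = 0.81205 rad → d = 6371·c ≈ 5173.56 km.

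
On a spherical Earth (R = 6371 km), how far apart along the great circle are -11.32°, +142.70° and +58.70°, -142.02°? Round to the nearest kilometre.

10251 km

Δλ = -142.02 − 142.70 = -284.72°; wrapped into (−180°, 180°]: 75.28°.
Δφ = 58.70 − -11.32 = 70.02°.
a = sin²(Δφ/2) + cos φ₁ · cos φ₂ · sin²(Δλ/2) = 0.519140.
c = 2·atan2(√a, √(1−a)) = 1.60909 rad → d = 6371·c ≈ 10251.49 km.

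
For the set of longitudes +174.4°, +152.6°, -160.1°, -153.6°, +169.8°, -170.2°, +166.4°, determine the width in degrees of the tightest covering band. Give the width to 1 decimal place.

Sort the longitudes: -170.2°, -160.1°, -153.6°, +152.6°, +166.4°, +169.8°, +174.4°.
Eastward gaps between consecutive values (wrapping around): 10.1°, 6.5°, 306.2°, 13.8°, 3.4°, 4.6°, 15.4°.
Largest gap = 306.2° ⇒ minimal covering band is its complement: 360° − 306.2° = 53.8°.
Band runs from +152.6° eastward to -153.6°, crossing the antimeridian.

53.8°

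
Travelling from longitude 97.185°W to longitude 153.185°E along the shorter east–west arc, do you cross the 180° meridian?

Naïve |153.185 − -97.185| = 250.37° > 180°, so the shorter arc goes the other way round — across 180°.
Signed shortest Δλ = ((153.185 − -97.185 + 180) mod 360) − 180 = -109.63°.
Going west by 109.63° from -97.185° passes through 180° before reaching +153.185°.

Yes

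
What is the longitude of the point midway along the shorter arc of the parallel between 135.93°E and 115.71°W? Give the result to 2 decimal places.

Signed shortest Δλ from +135.93° to -115.71° is +108.36°.
Midpoint longitude = +135.93° + (+108.36°)/2 = +135.93° + 54.18° = +190.11°.
Normalise into (−180°, 180°]: -169.89°.
(The naïve average (+135.93 + -115.71)/2 = 10.11° is on the wrong side of the globe.)

169.89°W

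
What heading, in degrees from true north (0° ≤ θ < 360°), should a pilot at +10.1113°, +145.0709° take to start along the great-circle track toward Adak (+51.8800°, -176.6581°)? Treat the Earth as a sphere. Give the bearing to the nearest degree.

Δλ = -176.6581 − 145.0709 = -321.7290°; wrapped into (−180°, 180°]: 38.2710°.
θ = atan2( sin Δλ · cos φ₂ , cos φ₁ · sin φ₂ − sin φ₁ · cos φ₂ · cos Δλ )
  = atan2(0.38235, 0.68942) = 29.013° → normalised to [0°, 360°): 29.013°.

29°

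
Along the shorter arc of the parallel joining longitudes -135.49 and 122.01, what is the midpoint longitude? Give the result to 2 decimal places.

+173.26°

Signed shortest Δλ from -135.49° to +122.01° is -102.50°.
Midpoint longitude = -135.49° + (-102.50°)/2 = -135.49° − 51.25° = -186.74°.
Normalise into (−180°, 180°]: +173.26°.
(The naïve average (-135.49 + +122.01)/2 = -6.74° is on the wrong side of the globe.)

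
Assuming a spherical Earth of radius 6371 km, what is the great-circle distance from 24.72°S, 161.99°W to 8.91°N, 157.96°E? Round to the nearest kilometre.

Δλ = 157.96 − -161.99 = 319.95°; wrapped into (−180°, 180°]: -40.05°.
Δφ = 8.91 − -24.72 = 33.63°.
a = sin²(Δφ/2) + cos φ₁ · cos φ₂ · sin²(Δλ/2) = 0.188912.
c = 2·atan2(√a, √(1−a)) = 0.89928 rad → d = 6371·c ≈ 5729.30 km.

5729 km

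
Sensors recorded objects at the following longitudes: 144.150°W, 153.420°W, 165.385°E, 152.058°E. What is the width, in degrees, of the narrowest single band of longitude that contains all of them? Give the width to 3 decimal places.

Sort the longitudes: -153.420°, -144.150°, +152.058°, +165.385°.
Eastward gaps between consecutive values (wrapping around): 9.270°, 296.208°, 13.327°, 41.195°.
Largest gap = 296.208° ⇒ minimal covering band is its complement: 360° − 296.208° = 63.792°.
Band runs from +152.058° eastward to -144.150°, crossing the antimeridian.

63.792°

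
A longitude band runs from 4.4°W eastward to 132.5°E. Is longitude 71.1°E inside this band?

Band width going east from -4.4° to +132.5°: ((132.5 − -4.4) mod 360) = 136.9°.
Offset of +71.1° east of the west edge: ((71.1 − -4.4) mod 360) = 75.5°.
75.5° ≤ 136.9° ⇒ inside.

Yes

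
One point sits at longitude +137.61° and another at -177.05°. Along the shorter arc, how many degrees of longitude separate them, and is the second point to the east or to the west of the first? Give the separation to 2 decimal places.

45.34° east

Raw difference: -177.05 − 137.61 = -314.66°.
Normalise into (−180°, 180°]: -314.66° + 360° = 45.34°.
Positive ⇒ the second point lies to the east; separation 45.34°.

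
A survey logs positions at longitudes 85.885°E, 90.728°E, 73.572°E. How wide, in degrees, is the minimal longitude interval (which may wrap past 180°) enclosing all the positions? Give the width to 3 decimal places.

Sort the longitudes: +73.572°, +85.885°, +90.728°.
Eastward gaps between consecutive values (wrapping around): 12.313°, 4.843°, 342.844°.
Largest gap = 342.844° ⇒ minimal covering band is its complement: 360° − 342.844° = 17.156°.
Band runs from +73.572° eastward to +90.728°.

17.156°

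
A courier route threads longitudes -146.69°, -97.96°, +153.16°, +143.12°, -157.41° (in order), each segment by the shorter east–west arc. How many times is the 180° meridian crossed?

2

Leg 1: -146.69° → -97.96°, shortest Δλ = 48.73° (east) — does not cross 180°.
Leg 2: -97.96° → +153.16°, shortest Δλ = -108.88° (west) — crosses 180°.
Leg 3: +153.16° → +143.12°, shortest Δλ = -10.04° (west) — does not cross 180°.
Leg 4: +143.12° → -157.41°, shortest Δλ = 59.47° (east) — crosses 180°.
Total crossings: 2.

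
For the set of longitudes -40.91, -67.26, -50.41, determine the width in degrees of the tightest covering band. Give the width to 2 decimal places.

26.35°

Sort the longitudes: -67.26°, -50.41°, -40.91°.
Eastward gaps between consecutive values (wrapping around): 16.85°, 9.50°, 333.65°.
Largest gap = 333.65° ⇒ minimal covering band is its complement: 360° − 333.65° = 26.35°.
Band runs from -67.26° eastward to -40.91°.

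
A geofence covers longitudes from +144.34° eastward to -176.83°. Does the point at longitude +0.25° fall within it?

No

Band width going east from +144.34° to -176.83°: ((-176.83 − 144.34) mod 360) = 38.83°.
Offset of +0.25° east of the west edge: ((0.25 − 144.34) mod 360) = 215.91°.
215.91° > 38.83° ⇒ outside.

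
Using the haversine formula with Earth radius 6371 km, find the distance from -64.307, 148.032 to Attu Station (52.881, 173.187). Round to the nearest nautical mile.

Δλ = 173.187 − 148.032 = 25.155°.
Δφ = 52.881 − -64.307 = 117.188°.
a = sin²(Δφ/2) + cos φ₁ · cos φ₂ · sin²(Δλ/2) = 0.740862.
c = 2·atan2(√a, √(1−a)) = 2.07342 rad → d = 6371·c ≈ 13209.75 km ≈ 7132.69 nmi.

7133 nmi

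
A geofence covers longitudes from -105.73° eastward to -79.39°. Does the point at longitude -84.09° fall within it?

Band width going east from -105.73° to -79.39°: ((-79.39 − -105.73) mod 360) = 26.34°.
Offset of -84.09° east of the west edge: ((-84.09 − -105.73) mod 360) = 21.64°.
21.64° ≤ 26.34° ⇒ inside.

Yes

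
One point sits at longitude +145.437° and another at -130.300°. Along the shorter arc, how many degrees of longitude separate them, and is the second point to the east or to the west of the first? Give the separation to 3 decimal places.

Raw difference: -130.300 − 145.437 = -275.737°.
Normalise into (−180°, 180°]: -275.737° + 360° = 84.263°.
Positive ⇒ the second point lies to the east; separation 84.263°.

84.263° east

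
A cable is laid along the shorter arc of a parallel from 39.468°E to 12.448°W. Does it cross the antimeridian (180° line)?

No

Signed shortest Δλ = ((-12.448 − 39.468 + 180) mod 360) − 180 = -51.916°.
Going west by 51.916° from +39.468° reaches -12.448° without touching 180°.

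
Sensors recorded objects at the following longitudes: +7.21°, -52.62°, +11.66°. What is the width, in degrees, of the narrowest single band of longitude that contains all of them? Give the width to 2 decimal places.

Sort the longitudes: -52.62°, +7.21°, +11.66°.
Eastward gaps between consecutive values (wrapping around): 59.83°, 4.45°, 295.72°.
Largest gap = 295.72° ⇒ minimal covering band is its complement: 360° − 295.72° = 64.28°.
Band runs from -52.62° eastward to +11.66°.

64.28°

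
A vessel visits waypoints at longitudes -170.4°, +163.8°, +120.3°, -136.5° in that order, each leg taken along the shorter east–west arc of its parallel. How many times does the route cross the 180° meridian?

2

Leg 1: -170.4° → +163.8°, shortest Δλ = -25.8° (west) — crosses 180°.
Leg 2: +163.8° → +120.3°, shortest Δλ = -43.5° (west) — does not cross 180°.
Leg 3: +120.3° → -136.5°, shortest Δλ = 103.2° (east) — crosses 180°.
Total crossings: 2.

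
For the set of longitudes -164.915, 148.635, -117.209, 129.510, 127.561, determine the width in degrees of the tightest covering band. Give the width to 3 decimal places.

Sort the longitudes: -164.915°, -117.209°, +127.561°, +129.510°, +148.635°.
Eastward gaps between consecutive values (wrapping around): 47.706°, 244.770°, 1.949°, 19.125°, 46.450°.
Largest gap = 244.770° ⇒ minimal covering band is its complement: 360° − 244.770° = 115.230°.
Band runs from +127.561° eastward to -117.209°, crossing the antimeridian.

115.230°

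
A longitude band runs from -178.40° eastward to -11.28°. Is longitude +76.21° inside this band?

Band width going east from -178.40° to -11.28°: ((-11.28 − -178.40) mod 360) = 167.12°.
Offset of +76.21° east of the west edge: ((76.21 − -178.40) mod 360) = 254.61°.
254.61° > 167.12° ⇒ outside.

No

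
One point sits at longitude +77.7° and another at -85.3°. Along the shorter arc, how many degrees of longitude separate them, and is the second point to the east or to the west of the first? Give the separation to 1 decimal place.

163.0° west

Raw difference: -85.3 − 77.7 = -163.0°.
Normalise into (−180°, 180°]: -163.0° stays -163.0°.
Negative ⇒ the second point lies to the west; separation 163.0°.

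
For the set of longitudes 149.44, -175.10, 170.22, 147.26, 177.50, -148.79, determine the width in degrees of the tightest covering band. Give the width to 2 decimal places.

63.95°

Sort the longitudes: -175.10°, -148.79°, +147.26°, +149.44°, +170.22°, +177.50°.
Eastward gaps between consecutive values (wrapping around): 26.31°, 296.05°, 2.18°, 20.78°, 7.28°, 7.40°.
Largest gap = 296.05° ⇒ minimal covering band is its complement: 360° − 296.05° = 63.95°.
Band runs from +147.26° eastward to -148.79°, crossing the antimeridian.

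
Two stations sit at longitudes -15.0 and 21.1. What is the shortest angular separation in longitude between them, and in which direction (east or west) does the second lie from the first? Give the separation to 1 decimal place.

36.1° east

Raw difference: 21.1 − -15.0 = 36.1°.
Normalise into (−180°, 180°]: 36.1° stays 36.1°.
Positive ⇒ the second point lies to the east; separation 36.1°.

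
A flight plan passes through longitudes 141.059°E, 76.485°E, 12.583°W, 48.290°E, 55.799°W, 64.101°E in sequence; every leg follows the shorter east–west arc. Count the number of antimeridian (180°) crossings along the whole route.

0

Leg 1: +141.059° → +76.485°, shortest Δλ = -64.574° (west) — does not cross 180°.
Leg 2: +76.485° → -12.583°, shortest Δλ = -89.068° (west) — does not cross 180°.
Leg 3: -12.583° → +48.290°, shortest Δλ = 60.873° (east) — does not cross 180°.
Leg 4: +48.290° → -55.799°, shortest Δλ = -104.089° (west) — does not cross 180°.
Leg 5: -55.799° → +64.101°, shortest Δλ = 119.9° (east) — does not cross 180°.
Total crossings: 0.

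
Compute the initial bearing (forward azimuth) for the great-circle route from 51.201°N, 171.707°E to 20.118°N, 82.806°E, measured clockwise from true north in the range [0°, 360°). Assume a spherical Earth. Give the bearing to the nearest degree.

282°

Δλ = 82.806 − 171.707 = -88.901°.
θ = atan2( sin Δλ · cos φ₂ , cos φ₁ · sin φ₂ − sin φ₁ · cos φ₂ · cos Δλ )
  = atan2(-0.93881, 0.20148) = -77.887° → normalised to [0°, 360°): 282.113°.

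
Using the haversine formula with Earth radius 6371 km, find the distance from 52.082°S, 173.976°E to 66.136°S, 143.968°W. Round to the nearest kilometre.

Δλ = -143.968 − 173.976 = -317.944°; wrapped into (−180°, 180°]: 42.056°.
Δφ = -66.136 − -52.082 = -14.054°.
a = sin²(Δφ/2) + cos φ₁ · cos φ₂ · sin²(Δλ/2) = 0.046977.
c = 2·atan2(√a, √(1−a)) = 0.43695 rad → d = 6371·c ≈ 2783.83 km.

2784 km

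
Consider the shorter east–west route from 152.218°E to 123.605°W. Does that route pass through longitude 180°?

Naïve |-123.605 − 152.218| = 275.823° > 180°, so the shorter arc goes the other way round — across 180°.
Signed shortest Δλ = ((-123.605 − 152.218 + 180) mod 360) − 180 = 84.177°.
Going east by 84.177° from +152.218° passes through 180° before reaching -123.605°.

Yes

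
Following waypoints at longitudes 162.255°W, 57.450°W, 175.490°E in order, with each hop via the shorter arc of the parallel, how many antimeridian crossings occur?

Leg 1: -162.255° → -57.450°, shortest Δλ = 104.805° (east) — does not cross 180°.
Leg 2: -57.450° → +175.490°, shortest Δλ = -127.06° (west) — crosses 180°.
Total crossings: 1.

1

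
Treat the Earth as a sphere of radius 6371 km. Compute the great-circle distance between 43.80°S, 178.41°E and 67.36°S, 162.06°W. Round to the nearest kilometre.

Δλ = -162.06 − 178.41 = -340.47°; wrapped into (−180°, 180°]: 19.53°.
Δφ = -67.36 − -43.80 = -23.56°.
a = sin²(Δφ/2) + cos φ₁ · cos φ₂ · sin²(Δλ/2) = 0.049671.
c = 2·atan2(√a, √(1−a)) = 0.44952 rad → d = 6371·c ≈ 2863.87 km.

2864 km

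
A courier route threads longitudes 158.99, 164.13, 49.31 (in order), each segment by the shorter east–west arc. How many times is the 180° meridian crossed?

Leg 1: +158.99° → +164.13°, shortest Δλ = 5.14° (east) — does not cross 180°.
Leg 2: +164.13° → +49.31°, shortest Δλ = -114.82° (west) — does not cross 180°.
Total crossings: 0.

0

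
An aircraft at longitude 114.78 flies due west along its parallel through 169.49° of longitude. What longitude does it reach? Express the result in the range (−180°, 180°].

-54.71°

Start at +114.78°; shift −169.49° → -54.71°.
-54.71° already lies in (−180°, 180°].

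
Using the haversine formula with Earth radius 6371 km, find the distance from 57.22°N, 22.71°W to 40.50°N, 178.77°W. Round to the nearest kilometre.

Δλ = -178.77 − -22.71 = -156.06°.
Δφ = 40.50 − 57.22 = -16.72°.
a = sin²(Δφ/2) + cos φ₁ · cos φ₂ · sin²(Δλ/2) = 0.415125.
c = 2·atan2(√a, √(1−a)) = 1.40022 rad → d = 6371·c ≈ 8920.80 km.

8921 km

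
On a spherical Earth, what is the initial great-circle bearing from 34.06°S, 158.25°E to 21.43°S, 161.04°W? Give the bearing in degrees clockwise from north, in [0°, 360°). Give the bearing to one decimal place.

81.3°

Δλ = -161.04 − 158.25 = -319.29°; wrapped into (−180°, 180°]: 40.71°.
θ = atan2( sin Δλ · cos φ₂ , cos φ₁ · sin φ₂ − sin φ₁ · cos φ₂ · cos Δλ )
  = atan2(0.60714, 0.09250) = 81.337° → normalised to [0°, 360°): 81.337°.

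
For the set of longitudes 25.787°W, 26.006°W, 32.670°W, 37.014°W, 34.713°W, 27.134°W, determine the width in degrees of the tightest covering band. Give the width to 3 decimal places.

Sort the longitudes: -37.014°, -34.713°, -32.670°, -27.134°, -26.006°, -25.787°.
Eastward gaps between consecutive values (wrapping around): 2.301°, 2.043°, 5.536°, 1.128°, 0.219°, 348.773°.
Largest gap = 348.773° ⇒ minimal covering band is its complement: 360° − 348.773° = 11.227°.
Band runs from -37.014° eastward to -25.787°.

11.227°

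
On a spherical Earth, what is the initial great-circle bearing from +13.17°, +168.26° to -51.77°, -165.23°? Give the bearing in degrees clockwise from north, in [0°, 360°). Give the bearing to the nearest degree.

Δλ = -165.23 − 168.26 = -333.49°; wrapped into (−180°, 180°]: 26.51°.
θ = atan2( sin Δλ · cos φ₂ , cos φ₁ · sin φ₂ − sin φ₁ · cos φ₂ · cos Δλ )
  = atan2(0.27621, -0.89104) = 162.777° → normalised to [0°, 360°): 162.777°.

163°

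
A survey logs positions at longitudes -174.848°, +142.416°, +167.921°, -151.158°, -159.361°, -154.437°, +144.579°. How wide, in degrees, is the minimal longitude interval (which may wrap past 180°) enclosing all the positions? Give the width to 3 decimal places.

66.426°

Sort the longitudes: -174.848°, -159.361°, -154.437°, -151.158°, +142.416°, +144.579°, +167.921°.
Eastward gaps between consecutive values (wrapping around): 15.487°, 4.924°, 3.279°, 293.574°, 2.163°, 23.342°, 17.231°.
Largest gap = 293.574° ⇒ minimal covering band is its complement: 360° − 293.574° = 66.426°.
Band runs from +142.416° eastward to -151.158°, crossing the antimeridian.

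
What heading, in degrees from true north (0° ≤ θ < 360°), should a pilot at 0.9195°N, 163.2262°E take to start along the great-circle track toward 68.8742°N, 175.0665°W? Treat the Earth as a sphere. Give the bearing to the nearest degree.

8°

Δλ = -175.0665 − 163.2262 = -338.2927°; wrapped into (−180°, 180°]: 21.7073°.
θ = atan2( sin Δλ · cos φ₂ , cos φ₁ · sin φ₂ − sin φ₁ · cos φ₂ · cos Δλ )
  = atan2(0.13331, 0.92730) = 8.181° → normalised to [0°, 360°): 8.181°.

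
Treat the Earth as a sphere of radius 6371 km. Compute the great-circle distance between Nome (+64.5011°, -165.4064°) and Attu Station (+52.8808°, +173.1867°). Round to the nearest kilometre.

Δλ = 173.1867 − -165.4064 = 338.5931°; wrapped into (−180°, 180°]: -21.4069°.
Δφ = 52.8808 − 64.5011 = -11.6203°.
a = sin²(Δφ/2) + cos φ₁ · cos φ₂ · sin²(Δλ/2) = 0.019209.
c = 2·atan2(√a, √(1−a)) = 0.27809 rad → d = 6371·c ≈ 1771.72 km.

1772 km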